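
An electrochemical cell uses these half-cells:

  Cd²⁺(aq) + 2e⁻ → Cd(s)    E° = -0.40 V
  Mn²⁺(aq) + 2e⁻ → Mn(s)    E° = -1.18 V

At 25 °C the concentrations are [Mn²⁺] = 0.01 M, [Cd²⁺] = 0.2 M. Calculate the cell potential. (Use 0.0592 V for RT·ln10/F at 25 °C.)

0.819 V

The Cd²⁺/Cd couple has the higher reduction potential and acts as the cathode, so E°_cell = -0.40 − (-1.18) = 0.78 V.
Balancing electrons gives n = 2; the reaction quotient is Q = [Mn²⁺]/[Cd²⁺] = 0.0500.
At 25 °C, E = E° − (0.0592/n) log Q = 0.78 − (0.0592/2)(-1.301) = 0.780 + 0.039 = 0.819 V.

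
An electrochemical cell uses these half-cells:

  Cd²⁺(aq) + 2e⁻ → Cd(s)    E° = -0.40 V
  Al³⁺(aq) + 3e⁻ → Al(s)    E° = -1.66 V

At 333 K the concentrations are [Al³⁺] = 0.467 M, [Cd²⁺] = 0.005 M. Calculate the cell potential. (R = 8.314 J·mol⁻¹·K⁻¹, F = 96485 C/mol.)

1.19 V

The Cd²⁺/Cd couple has the higher reduction potential and acts as the cathode, so E°_cell = -0.40 − (-1.66) = 1.26 V.
Balancing electrons gives n = 6; the reaction quotient is Q = [Al³⁺]^2/[Cd²⁺]^3 = 1.74 × 10^6.
E = E° − (RT/nF) ln Q = 1.26 − (8.314×333)/(6×96485) × (14.372) = 1.260 − 0.069 = 1.191 V.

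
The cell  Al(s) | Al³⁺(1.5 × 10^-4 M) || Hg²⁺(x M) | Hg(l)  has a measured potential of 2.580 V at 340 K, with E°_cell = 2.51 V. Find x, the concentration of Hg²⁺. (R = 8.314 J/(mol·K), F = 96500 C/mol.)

From the Nernst equation, ln Q = nF(E° − E)/RT = 6×96500×(2.51 − 2.580)/(8.314×340) = -14.338, so Q = 5.93 × 10^-7.
With Q = [Al³⁺]^2/[Hg²⁺]^3 and the known concentrations, [Hg²⁺]^3 in the denominator gives [Hg²⁺] = 0.34 M.

0.34 M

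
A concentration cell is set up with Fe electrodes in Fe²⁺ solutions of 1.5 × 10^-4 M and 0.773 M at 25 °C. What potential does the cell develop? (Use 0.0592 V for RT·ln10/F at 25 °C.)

Both half-cells are Fe²⁺/Fe, so E°_cell = 0. The concentrated side is the cathode; the cell reaction moves Fe²⁺ from high to low concentration with n = 2.
Q = [Fe²⁺]_dilute/[Fe²⁺]_conc = 1.5 × 10^-4/0.773 = 1.94 × 10^-4.
E = 0 − (0.0592/2) log Q = −(0.0592/2)(-3.712) = 0.1099 V.

0.11 V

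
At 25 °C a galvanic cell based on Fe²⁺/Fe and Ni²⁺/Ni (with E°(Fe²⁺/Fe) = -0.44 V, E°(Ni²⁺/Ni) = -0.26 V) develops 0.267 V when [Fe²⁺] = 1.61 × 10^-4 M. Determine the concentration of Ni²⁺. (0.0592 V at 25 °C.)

From the Nernst equation, log Q = n(E° − E)/0.0592 = 2(0.18 − 0.267)/0.0592 = -2.939, so Q = 0.00115.
With Q = [Fe²⁺]/[Ni²⁺] and the known concentrations, [Ni²⁺] in the denominator gives [Ni²⁺] = 0.14 M.

0.14 M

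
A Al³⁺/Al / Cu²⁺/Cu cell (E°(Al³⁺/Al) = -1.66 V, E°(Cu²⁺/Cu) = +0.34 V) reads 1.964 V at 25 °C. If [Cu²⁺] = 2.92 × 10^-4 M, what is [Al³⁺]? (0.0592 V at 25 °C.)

From the Nernst equation, log Q = n(E° − E)/0.0592 = 6(2.00 − 1.964)/0.0592 = 3.649, so Q = 4450.
With Q = [Al³⁺]^2/[Cu²⁺]^3 and the known concentrations, [Al³⁺]^2 in the numerator gives [Al³⁺] = 3.3 × 10^-4 M.

3.3 × 10^-4 M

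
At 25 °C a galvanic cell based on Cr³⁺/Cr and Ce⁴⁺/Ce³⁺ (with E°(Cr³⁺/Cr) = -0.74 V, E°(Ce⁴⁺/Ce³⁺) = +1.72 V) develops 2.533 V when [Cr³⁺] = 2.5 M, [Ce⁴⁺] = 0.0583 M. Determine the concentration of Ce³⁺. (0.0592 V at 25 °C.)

0.0025 M

From the Nernst equation, log Q = n(E° − E)/0.0592 = 3(2.46 − 2.533)/0.0592 = -3.699, so Q = 2 × 10^-4.
With Q = [Cr³⁺]·[Ce³⁺]^3/[Ce⁴⁺]^3 and the known concentrations, [Ce³⁺]^3 in the numerator gives [Ce³⁺] = 0.0025 M.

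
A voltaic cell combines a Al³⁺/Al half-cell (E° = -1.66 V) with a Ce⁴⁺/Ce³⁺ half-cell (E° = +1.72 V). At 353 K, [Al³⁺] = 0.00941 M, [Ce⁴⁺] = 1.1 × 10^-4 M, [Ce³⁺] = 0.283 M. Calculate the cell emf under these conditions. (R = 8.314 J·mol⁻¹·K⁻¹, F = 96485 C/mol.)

The Ce⁴⁺/Ce³⁺ couple has the higher reduction potential and acts as the cathode, so E°_cell = +1.72 − (-1.66) = 3.38 V.
Balancing electrons gives n = 3; the reaction quotient is Q = [Al³⁺]·[Ce³⁺]^3/[Ce⁴⁺]^3 = 1.6 × 10^8.
E = E° − (RT/nF) ln Q = 3.38 − (8.314×353)/(3×96485) × (18.892) = 3.380 − 0.192 = 3.188 V.

3.19 V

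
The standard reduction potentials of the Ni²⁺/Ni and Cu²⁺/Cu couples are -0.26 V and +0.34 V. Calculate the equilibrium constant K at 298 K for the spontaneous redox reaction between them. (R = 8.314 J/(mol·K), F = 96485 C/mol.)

E°_cell = +0.34 − (-0.26) = 0.60 V, with n = 2 electrons transferred.
At equilibrium E = 0, so the Nernst equation gives ln K = nFE°/RT = (2)(96485)(0.60)/((8.314)(298)) = 46.73.
K = e^46.73 = 2 × 10^20.

2 × 10^20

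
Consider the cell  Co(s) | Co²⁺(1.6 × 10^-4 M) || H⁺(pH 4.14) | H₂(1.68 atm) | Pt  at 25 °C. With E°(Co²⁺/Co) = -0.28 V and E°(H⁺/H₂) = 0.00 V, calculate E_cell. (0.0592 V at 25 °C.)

0.14 V

The hydrogen couple is the cathode, so E°_cell = 0.28 V; n = 2.
[H⁺] = 10^(−4.14) = 7.2 × 10^-5 M, and Q = [Co²⁺]·P(H₂) / [H⁺]^2 = 5.12 × 10^4.
E = E° − (0.0592/2) log Q = 0.28 − (0.0592/2)(4.709) = 0.141 V.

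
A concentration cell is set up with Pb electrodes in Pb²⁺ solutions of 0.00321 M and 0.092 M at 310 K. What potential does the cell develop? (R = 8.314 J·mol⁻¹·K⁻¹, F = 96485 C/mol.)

0.045 V

Both half-cells are Pb²⁺/Pb, so E°_cell = 0. The concentrated side is the cathode; the cell reaction moves Pb²⁺ from high to low concentration with n = 2.
Q = [Pb²⁺]_dilute/[Pb²⁺]_conc = 0.00321/0.092 = 0.0349.
E = 0 − (RT/nF) ln Q = −((8.314×310)/(2×96485))(-3.356) = 0.0448 V.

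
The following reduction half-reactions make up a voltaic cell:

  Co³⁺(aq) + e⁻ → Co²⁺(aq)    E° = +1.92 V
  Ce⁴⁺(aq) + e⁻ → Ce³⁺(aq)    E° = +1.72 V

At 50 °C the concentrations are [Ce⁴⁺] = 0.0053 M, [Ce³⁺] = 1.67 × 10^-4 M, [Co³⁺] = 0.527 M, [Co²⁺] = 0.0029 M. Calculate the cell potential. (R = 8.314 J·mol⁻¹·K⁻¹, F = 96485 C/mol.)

0.249 V

The Co³⁺/Co²⁺ couple has the higher reduction potential and acts as the cathode, so E°_cell = +1.92 − (+1.72) = 0.20 V.
Balancing electrons gives n = 1; the reaction quotient is Q = [Ce⁴⁺]·[Co²⁺]/([Ce³⁺]·[Co³⁺]) = 0.175.
E = E° − (RT/nF) ln Q = 0.20 − (8.314×323)/(1×96485) × (-1.745) = 0.200 + 0.049 = 0.249 V.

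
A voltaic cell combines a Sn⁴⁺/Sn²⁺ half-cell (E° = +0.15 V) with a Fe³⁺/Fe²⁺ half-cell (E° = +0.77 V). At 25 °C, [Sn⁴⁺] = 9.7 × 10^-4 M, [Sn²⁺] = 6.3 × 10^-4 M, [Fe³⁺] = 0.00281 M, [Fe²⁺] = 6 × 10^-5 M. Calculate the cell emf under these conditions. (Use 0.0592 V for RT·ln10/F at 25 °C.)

The Fe³⁺/Fe²⁺ couple has the higher reduction potential and acts as the cathode, so E°_cell = +0.77 − (+0.15) = 0.62 V.
Balancing electrons gives n = 2; the reaction quotient is Q = [Sn⁴⁺]·[Fe²⁺]^2/([Sn²⁺]·[Fe³⁺]^2) = 7.02 × 10^-4.
At 25 °C, E = E° − (0.0592/n) log Q = 0.62 − (0.0592/2)(-3.154) = 0.620 + 0.093 = 0.713 V.

0.713 V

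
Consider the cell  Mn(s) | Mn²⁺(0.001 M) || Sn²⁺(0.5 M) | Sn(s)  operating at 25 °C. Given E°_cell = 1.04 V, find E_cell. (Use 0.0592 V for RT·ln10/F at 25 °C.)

Balancing electrons gives n = 2; the reaction quotient is Q = [Mn²⁺]/[Sn²⁺] = 0.00200.
At 25 °C, E = E° − (0.0592/n) log Q = 1.04 − (0.0592/2)(-2.699) = 1.040 + 0.080 = 1.120 V.

1.12 V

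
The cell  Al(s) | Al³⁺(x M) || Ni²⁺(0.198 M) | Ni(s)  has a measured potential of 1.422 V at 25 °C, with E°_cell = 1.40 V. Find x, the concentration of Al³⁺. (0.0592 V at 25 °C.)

0.0068 M

From the Nernst equation, log Q = n(E° − E)/0.0592 = 6(1.40 − 1.422)/0.0592 = -2.230, so Q = 0.00589.
With Q = [Al³⁺]^2/[Ni²⁺]^3 and the known concentrations, [Al³⁺]^2 in the numerator gives [Al³⁺] = 0.0068 M.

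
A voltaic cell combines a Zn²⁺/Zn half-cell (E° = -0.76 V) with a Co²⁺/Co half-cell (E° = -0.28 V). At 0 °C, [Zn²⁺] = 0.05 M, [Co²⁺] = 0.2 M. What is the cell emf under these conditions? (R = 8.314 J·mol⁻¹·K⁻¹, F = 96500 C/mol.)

0.496 V

The Co²⁺/Co couple has the higher reduction potential and acts as the cathode, so E°_cell = -0.28 − (-0.76) = 0.48 V.
Balancing electrons gives n = 2; the reaction quotient is Q = [Zn²⁺]/[Co²⁺] = 0.250.
E = E° − (RT/nF) ln Q = 0.48 − (8.314×273)/(2×96500) × (-1.386) = 0.480 + 0.016 = 0.496 V.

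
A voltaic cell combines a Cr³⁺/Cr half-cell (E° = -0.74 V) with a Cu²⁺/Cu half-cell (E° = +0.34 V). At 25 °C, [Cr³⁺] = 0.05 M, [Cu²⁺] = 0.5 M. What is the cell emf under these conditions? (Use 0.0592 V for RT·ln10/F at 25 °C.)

The Cu²⁺/Cu couple has the higher reduction potential and acts as the cathode, so E°_cell = +0.34 − (-0.74) = 1.08 V.
Balancing electrons gives n = 6; the reaction quotient is Q = [Cr³⁺]^2/[Cu²⁺]^3 = 0.0200.
At 25 °C, E = E° − (0.0592/n) log Q = 1.08 − (0.0592/6)(-1.699) = 1.080 + 0.017 = 1.097 V.

1.10 V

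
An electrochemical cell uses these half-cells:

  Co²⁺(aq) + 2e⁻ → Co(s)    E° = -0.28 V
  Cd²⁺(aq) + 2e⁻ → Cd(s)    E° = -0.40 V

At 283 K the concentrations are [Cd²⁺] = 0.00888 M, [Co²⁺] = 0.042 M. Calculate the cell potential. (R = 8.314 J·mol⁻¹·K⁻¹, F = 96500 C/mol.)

0.139 V

The Co²⁺/Co couple has the higher reduction potential and acts as the cathode, so E°_cell = -0.28 − (-0.40) = 0.12 V.
Balancing electrons gives n = 2; the reaction quotient is Q = [Cd²⁺]/[Co²⁺] = 0.211.
E = E° − (RT/nF) ln Q = 0.12 − (8.314×283)/(2×96500) × (-1.554) = 0.120 + 0.019 = 0.139 V.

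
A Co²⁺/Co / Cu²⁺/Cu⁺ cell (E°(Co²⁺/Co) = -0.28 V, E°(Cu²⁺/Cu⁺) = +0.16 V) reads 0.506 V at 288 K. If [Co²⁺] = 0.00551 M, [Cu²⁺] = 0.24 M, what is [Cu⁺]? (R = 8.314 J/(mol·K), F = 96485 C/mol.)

0.23 M

From the Nernst equation, ln Q = nF(E° − E)/RT = 2×96485×(0.44 − 0.506)/(8.314×288) = -5.319, so Q = 0.00490.
With Q = [Co²⁺]·[Cu⁺]^2/[Cu²⁺]^2 and the known concentrations, [Cu⁺]^2 in the numerator gives [Cu⁺] = 0.23 M.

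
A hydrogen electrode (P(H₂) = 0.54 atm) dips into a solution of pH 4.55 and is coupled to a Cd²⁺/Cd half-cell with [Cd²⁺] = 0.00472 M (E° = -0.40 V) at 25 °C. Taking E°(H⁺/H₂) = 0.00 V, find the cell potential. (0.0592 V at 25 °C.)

0.21 V

The hydrogen couple is the cathode, so E°_cell = 0.40 V; n = 2.
[H⁺] = 10^(−4.55) = 2.8 × 10^-5 M, and Q = [Cd²⁺]·P(H₂) / [H⁺]^2 = 3.21 × 10^6.
E = E° − (0.0592/2) log Q = 0.40 − (0.0592/2)(6.506) = 0.207 V.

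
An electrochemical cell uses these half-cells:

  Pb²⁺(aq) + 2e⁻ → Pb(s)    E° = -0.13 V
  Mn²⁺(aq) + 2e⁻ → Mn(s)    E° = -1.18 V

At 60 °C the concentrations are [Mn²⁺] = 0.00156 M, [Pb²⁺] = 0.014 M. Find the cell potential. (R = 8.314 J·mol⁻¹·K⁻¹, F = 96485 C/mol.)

1.08 V

The Pb²⁺/Pb couple has the higher reduction potential and acts as the cathode, so E°_cell = -0.13 − (-1.18) = 1.05 V.
Balancing electrons gives n = 2; the reaction quotient is Q = [Mn²⁺]/[Pb²⁺] = 0.111.
E = E° − (RT/nF) ln Q = 1.05 − (8.314×333)/(2×96485) × (-2.194) = 1.050 + 0.031 = 1.081 V.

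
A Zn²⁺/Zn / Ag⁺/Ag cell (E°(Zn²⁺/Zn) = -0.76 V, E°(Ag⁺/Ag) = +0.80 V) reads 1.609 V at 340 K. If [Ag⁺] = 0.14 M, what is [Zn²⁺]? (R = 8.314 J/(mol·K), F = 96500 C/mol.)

6.9 × 10^-4 M

From the Nernst equation, ln Q = nF(E° − E)/RT = 2×96500×(1.56 − 1.609)/(8.314×340) = -3.346, so Q = 0.0352.
With Q = [Zn²⁺]/[Ag⁺]^2 and the known concentrations, [Zn²⁺] in the numerator gives [Zn²⁺] = 6.9 × 10^-4 M.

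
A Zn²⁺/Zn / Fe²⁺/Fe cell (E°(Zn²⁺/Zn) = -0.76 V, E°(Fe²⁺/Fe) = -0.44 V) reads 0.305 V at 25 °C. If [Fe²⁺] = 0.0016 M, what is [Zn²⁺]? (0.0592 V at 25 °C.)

0.0051 M

From the Nernst equation, log Q = n(E° − E)/0.0592 = 2(0.32 − 0.305)/0.0592 = 0.507, so Q = 3.21.
With Q = [Zn²⁺]/[Fe²⁺] and the known concentrations, [Zn²⁺] in the numerator gives [Zn²⁺] = 0.0051 M.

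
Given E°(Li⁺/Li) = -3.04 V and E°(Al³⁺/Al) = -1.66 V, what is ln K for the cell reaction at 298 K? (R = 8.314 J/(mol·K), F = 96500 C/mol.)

ln K = 161.3

E°_cell = -1.66 − (-3.04) = 1.38 V, with n = 3 electrons transferred.
At equilibrium E = 0, so the Nernst equation gives ln K = nFE°/RT = (3)(96500)(1.38)/((8.314)(298)) = 161.25.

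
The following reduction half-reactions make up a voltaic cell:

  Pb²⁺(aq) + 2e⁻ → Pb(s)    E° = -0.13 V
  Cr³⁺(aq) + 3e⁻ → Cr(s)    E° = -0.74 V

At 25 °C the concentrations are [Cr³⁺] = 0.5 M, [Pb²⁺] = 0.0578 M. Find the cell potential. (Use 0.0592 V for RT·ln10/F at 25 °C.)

The Pb²⁺/Pb couple has the higher reduction potential and acts as the cathode, so E°_cell = -0.13 − (-0.74) = 0.61 V.
Balancing electrons gives n = 6; the reaction quotient is Q = [Cr³⁺]^2/[Pb²⁺]^3 = 1290.
At 25 °C, E = E° − (0.0592/n) log Q = 0.61 − (0.0592/6)(3.112) = 0.610 − 0.031 = 0.579 V.

0.579 V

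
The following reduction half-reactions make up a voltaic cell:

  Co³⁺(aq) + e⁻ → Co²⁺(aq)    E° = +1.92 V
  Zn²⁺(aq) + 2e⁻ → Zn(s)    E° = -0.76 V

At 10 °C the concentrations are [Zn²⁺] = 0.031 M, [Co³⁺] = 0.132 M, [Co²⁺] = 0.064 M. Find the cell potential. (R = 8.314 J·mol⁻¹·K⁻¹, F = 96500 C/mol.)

2.74 V

The Co³⁺/Co²⁺ couple has the higher reduction potential and acts as the cathode, so E°_cell = +1.92 − (-0.76) = 2.68 V.
Balancing electrons gives n = 2; the reaction quotient is Q = [Zn²⁺]·[Co²⁺]^2/[Co³⁺]^2 = 0.00729.
E = E° − (RT/nF) ln Q = 2.68 − (8.314×283)/(2×96500) × (-4.922) = 2.680 + 0.060 = 2.740 V.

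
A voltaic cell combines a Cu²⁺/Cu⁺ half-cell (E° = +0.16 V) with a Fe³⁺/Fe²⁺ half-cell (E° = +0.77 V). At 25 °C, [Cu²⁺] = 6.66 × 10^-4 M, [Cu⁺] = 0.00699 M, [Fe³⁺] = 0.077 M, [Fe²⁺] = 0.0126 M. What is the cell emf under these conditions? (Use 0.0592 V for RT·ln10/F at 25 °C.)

The Fe³⁺/Fe²⁺ couple has the higher reduction potential and acts as the cathode, so E°_cell = +0.77 − (+0.16) = 0.61 V.
Balancing electrons gives n = 1; the reaction quotient is Q = [Cu²⁺]·[Fe²⁺]/([Cu⁺]·[Fe³⁺]) = 0.0156.
At 25 °C, E = E° − (0.0592/n) log Q = 0.61 − (0.0592/1)(-1.807) = 0.610 + 0.107 = 0.717 V.

0.717 V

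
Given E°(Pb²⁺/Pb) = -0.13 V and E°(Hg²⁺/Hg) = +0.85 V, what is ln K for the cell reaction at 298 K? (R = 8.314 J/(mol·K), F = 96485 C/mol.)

E°_cell = +0.85 − (-0.13) = 0.98 V, with n = 2 electrons transferred.
At equilibrium E = 0, so the Nernst equation gives ln K = nFE°/RT = (2)(96485)(0.98)/((8.314)(298)) = 76.33.

ln K = 76.3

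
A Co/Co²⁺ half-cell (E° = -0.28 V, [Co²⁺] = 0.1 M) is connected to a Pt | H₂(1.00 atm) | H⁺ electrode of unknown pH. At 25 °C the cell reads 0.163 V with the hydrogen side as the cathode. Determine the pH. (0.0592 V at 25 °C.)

pH = 2.48

E°_cell = 0.28 V and n = 2.
log Q = n(E° − E)/0.0592 = 2×(0.28 − 0.163)/0.0592 = 3.953.
With Q = [Co²⁺]·P(H₂) / [H⁺]^2, solving for [H⁺] gives log[H⁺] = -2.476, so pH = 2.48.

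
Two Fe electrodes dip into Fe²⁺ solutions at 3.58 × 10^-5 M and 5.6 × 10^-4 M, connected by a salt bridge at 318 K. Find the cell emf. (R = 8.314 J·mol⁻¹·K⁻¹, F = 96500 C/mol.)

0.038 V

Both half-cells are Fe²⁺/Fe, so E°_cell = 0. The concentrated side is the cathode; the cell reaction moves Fe²⁺ from high to low concentration with n = 2.
Q = [Fe²⁺]_dilute/[Fe²⁺]_conc = 3.58 × 10^-5/5.6 × 10^-4 = 0.0639.
E = 0 − (RT/nF) ln Q = −((8.314×318)/(2×96500))(-2.750) = 0.0377 V.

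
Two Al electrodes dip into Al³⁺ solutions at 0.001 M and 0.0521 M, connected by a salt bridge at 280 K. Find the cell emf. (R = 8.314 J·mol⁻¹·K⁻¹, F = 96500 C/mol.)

0.032 V

Both half-cells are Al³⁺/Al, so E°_cell = 0. The concentrated side is the cathode; the cell reaction moves Al³⁺ from high to low concentration with n = 3.
Q = [Al³⁺]_dilute/[Al³⁺]_conc = 0.001/0.0521 = 0.0192.
E = 0 − (RT/nF) ln Q = −((8.314×280)/(3×96500))(-3.953) = 0.0318 V.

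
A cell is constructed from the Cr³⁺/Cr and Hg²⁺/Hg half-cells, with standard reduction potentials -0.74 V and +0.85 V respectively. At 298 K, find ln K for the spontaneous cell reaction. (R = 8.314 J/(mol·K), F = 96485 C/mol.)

E°_cell = +0.85 − (-0.74) = 1.59 V, with n = 6 electrons transferred.
At equilibrium E = 0, so the Nernst equation gives ln K = nFE°/RT = (6)(96485)(1.59)/((8.314)(298)) = 371.52.

ln K = 371.5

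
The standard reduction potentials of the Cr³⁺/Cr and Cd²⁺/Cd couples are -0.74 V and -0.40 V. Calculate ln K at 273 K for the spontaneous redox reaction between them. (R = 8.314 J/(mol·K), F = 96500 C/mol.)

E°_cell = -0.40 − (-0.74) = 0.34 V, with n = 6 electrons transferred.
At equilibrium E = 0, so the Nernst equation gives ln K = nFE°/RT = (6)(96500)(0.34)/((8.314)(273)) = 86.73.

ln K = 86.7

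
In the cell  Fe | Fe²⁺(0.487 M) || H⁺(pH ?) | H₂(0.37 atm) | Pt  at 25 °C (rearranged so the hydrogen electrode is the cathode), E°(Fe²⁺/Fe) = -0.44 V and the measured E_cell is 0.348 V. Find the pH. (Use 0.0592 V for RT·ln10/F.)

E°_cell = 0.44 V and n = 2.
log Q = n(E° − E)/0.0592 = 2×(0.44 − 0.348)/0.0592 = 3.108.
With Q = [Fe²⁺]·P(H₂) / [H⁺]^2, solving for [H⁺] gives log[H⁺] = -1.926, so pH = 1.93.

pH = 1.93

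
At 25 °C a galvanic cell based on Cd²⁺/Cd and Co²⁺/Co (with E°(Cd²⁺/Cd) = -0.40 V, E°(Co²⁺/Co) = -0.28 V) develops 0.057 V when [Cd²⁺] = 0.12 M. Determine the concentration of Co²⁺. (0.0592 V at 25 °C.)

From the Nernst equation, log Q = n(E° − E)/0.0592 = 2(0.12 − 0.057)/0.0592 = 2.128, so Q = 134.
With Q = [Cd²⁺]/[Co²⁺] and the known concentrations, [Co²⁺] in the denominator gives [Co²⁺] = 8.9 × 10^-4 M.

8.9 × 10^-4 M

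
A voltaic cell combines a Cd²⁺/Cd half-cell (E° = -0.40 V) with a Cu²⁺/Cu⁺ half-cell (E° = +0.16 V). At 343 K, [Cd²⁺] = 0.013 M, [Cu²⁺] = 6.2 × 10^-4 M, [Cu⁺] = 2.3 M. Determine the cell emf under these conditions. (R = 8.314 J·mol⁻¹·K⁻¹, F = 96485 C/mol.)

0.381 V

The Cu²⁺/Cu⁺ couple has the higher reduction potential and acts as the cathode, so E°_cell = +0.16 − (-0.40) = 0.56 V.
Balancing electrons gives n = 2; the reaction quotient is Q = [Cd²⁺]·[Cu⁺]^2/[Cu²⁺]^2 = 1.79 × 10^5.
E = E° − (RT/nF) ln Q = 0.56 − (8.314×343)/(2×96485) × (12.095) = 0.560 − 0.179 = 0.381 V.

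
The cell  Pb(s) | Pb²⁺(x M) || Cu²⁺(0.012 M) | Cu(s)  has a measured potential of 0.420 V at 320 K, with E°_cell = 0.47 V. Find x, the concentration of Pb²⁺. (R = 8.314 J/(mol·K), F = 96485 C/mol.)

0.45 M

From the Nernst equation, ln Q = nF(E° − E)/RT = 2×96485×(0.47 − 0.420)/(8.314×320) = 3.627, so Q = 37.6.
With Q = [Pb²⁺]/[Cu²⁺] and the known concentrations, [Pb²⁺] in the numerator gives [Pb²⁺] = 0.45 M.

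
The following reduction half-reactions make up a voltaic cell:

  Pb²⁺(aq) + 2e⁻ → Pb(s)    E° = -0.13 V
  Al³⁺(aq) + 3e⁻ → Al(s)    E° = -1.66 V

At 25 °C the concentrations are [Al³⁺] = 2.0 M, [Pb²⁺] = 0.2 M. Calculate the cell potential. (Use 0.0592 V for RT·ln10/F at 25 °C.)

1.50 V

The Pb²⁺/Pb couple has the higher reduction potential and acts as the cathode, so E°_cell = -0.13 − (-1.66) = 1.53 V.
Balancing electrons gives n = 6; the reaction quotient is Q = [Al³⁺]^2/[Pb²⁺]^3 = 500.
At 25 °C, E = E° − (0.0592/n) log Q = 1.53 − (0.0592/6)(2.699) = 1.530 − 0.027 = 1.503 V.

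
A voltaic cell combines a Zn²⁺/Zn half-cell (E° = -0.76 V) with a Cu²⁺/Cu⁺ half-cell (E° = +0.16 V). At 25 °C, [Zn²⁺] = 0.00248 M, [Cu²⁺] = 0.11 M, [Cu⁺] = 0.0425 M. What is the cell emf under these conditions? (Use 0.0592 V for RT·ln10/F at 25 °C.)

The Cu²⁺/Cu⁺ couple has the higher reduction potential and acts as the cathode, so E°_cell = +0.16 − (-0.76) = 0.92 V.
Balancing electrons gives n = 2; the reaction quotient is Q = [Zn²⁺]·[Cu⁺]^2/[Cu²⁺]^2 = 3.7 × 10^-4.
At 25 °C, E = E° − (0.0592/n) log Q = 0.92 − (0.0592/2)(-3.432) = 0.920 + 0.102 = 1.022 V.

1.02 V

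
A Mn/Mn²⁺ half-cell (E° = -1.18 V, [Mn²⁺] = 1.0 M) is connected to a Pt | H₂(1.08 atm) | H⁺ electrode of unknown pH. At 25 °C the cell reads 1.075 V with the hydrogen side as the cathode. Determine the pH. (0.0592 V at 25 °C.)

E°_cell = 1.18 V and n = 2.
log Q = n(E° − E)/0.0592 = 2×(1.18 − 1.075)/0.0592 = 3.547.
With Q = [Mn²⁺]·P(H₂) / [H⁺]^2, solving for [H⁺] gives log[H⁺] = -1.757, so pH = 1.76.

pH = 1.76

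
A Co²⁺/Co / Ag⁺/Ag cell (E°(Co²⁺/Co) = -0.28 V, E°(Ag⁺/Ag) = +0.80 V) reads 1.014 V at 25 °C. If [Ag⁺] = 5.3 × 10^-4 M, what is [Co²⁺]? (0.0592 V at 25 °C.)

From the Nernst equation, log Q = n(E° − E)/0.0592 = 2(1.08 − 1.014)/0.0592 = 2.230, so Q = 170.
With Q = [Co²⁺]/[Ag⁺]^2 and the known concentrations, [Co²⁺] in the numerator gives [Co²⁺] = 4.8 × 10^-5 M.

4.8 × 10^-5 M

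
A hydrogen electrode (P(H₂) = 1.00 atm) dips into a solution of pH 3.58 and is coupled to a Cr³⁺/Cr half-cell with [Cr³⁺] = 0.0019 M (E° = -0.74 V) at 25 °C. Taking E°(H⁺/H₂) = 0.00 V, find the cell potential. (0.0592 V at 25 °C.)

0.58 V

The hydrogen couple is the cathode, so E°_cell = 0.74 V; n = 6.
[H⁺] = 10^(−3.58) = 2.6 × 10^-4 M, and Q = [Cr³⁺]^2·P(H₂)^3 / [H⁺]^6 = 1.09 × 10^16.
E = E° − (0.0592/6) log Q = 0.74 − (0.0592/6)(16.038) = 0.582 V.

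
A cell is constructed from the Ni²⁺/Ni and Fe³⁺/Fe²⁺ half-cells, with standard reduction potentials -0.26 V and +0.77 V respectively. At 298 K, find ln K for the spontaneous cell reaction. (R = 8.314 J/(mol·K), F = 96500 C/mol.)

E°_cell = +0.77 − (-0.26) = 1.03 V, with n = 2 electrons transferred.
At equilibrium E = 0, so the Nernst equation gives ln K = nFE°/RT = (2)(96500)(1.03)/((8.314)(298)) = 80.24.

ln K = 80.2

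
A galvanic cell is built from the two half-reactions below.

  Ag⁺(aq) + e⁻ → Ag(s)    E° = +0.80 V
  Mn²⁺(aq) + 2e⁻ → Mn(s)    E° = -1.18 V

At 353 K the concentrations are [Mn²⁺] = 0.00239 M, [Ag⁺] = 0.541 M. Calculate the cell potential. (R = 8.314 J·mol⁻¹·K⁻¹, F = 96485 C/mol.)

2.05 V

The Ag⁺/Ag couple has the higher reduction potential and acts as the cathode, so E°_cell = +0.80 − (-1.18) = 1.98 V.
Balancing electrons gives n = 2; the reaction quotient is Q = [Mn²⁺]/[Ag⁺]^2 = 0.00817.
E = E° − (RT/nF) ln Q = 1.98 − (8.314×353)/(2×96485) × (-4.808) = 1.980 + 0.073 = 2.053 V.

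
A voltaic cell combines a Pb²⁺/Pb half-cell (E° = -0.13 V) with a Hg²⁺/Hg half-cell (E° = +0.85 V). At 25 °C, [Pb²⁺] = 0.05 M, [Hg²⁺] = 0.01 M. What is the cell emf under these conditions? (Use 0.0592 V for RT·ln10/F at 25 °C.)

0.959 V

The Hg²⁺/Hg couple has the higher reduction potential and acts as the cathode, so E°_cell = +0.85 − (-0.13) = 0.98 V.
Balancing electrons gives n = 2; the reaction quotient is Q = [Pb²⁺]/[Hg²⁺] = 5.00.
At 25 °C, E = E° − (0.0592/n) log Q = 0.98 − (0.0592/2)(0.699) = 0.980 − 0.021 = 0.959 V.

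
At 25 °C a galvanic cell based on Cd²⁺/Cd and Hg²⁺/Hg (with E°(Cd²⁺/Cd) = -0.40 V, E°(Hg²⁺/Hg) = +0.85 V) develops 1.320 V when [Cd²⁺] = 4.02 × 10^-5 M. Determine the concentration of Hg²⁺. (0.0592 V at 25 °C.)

0.0093 M

From the Nernst equation, log Q = n(E° − E)/0.0592 = 2(1.25 − 1.320)/0.0592 = -2.365, so Q = 0.00432.
With Q = [Cd²⁺]/[Hg²⁺] and the known concentrations, [Hg²⁺] in the denominator gives [Hg²⁺] = 0.0093 M.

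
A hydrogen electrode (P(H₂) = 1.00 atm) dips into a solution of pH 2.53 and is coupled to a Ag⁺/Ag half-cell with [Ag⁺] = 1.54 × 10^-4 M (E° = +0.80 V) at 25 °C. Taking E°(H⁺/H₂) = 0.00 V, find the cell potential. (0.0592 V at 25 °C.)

0.72 V

The Ag⁺/Ag couple is the cathode, so E°_cell = 0.80 V; n = 2.
[H⁺] = 10^(−2.53) = 0.0030 M, and Q = [H⁺]^2 / ([Ag⁺]^2·P(H₂)) = 367.
E = E° − (0.0592/2) log Q = 0.80 − (0.0592/2)(2.565) = 0.724 V.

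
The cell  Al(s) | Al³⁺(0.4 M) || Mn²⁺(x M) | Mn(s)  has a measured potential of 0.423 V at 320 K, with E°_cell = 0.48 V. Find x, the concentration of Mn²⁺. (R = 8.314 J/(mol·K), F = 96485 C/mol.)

From the Nernst equation, ln Q = nF(E° − E)/RT = 6×96485×(0.48 − 0.423)/(8.314×320) = 12.403, so Q = 2.44 × 10^5.
With Q = [Al³⁺]^2/[Mn²⁺]^3 and the known concentrations, [Mn²⁺]^3 in the denominator gives [Mn²⁺] = 0.0087 M.

0.0087 M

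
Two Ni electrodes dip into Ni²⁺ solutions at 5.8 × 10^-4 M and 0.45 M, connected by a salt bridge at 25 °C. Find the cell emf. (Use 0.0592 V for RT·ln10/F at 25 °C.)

0.086 V

Both half-cells are Ni²⁺/Ni, so E°_cell = 0. The concentrated side is the cathode; the cell reaction moves Ni²⁺ from high to low concentration with n = 2.
Q = [Ni²⁺]_dilute/[Ni²⁺]_conc = 5.8 × 10^-4/0.45 = 0.00129.
E = 0 − (0.0592/2) log Q = −(0.0592/2)(-2.890) = 0.0855 V.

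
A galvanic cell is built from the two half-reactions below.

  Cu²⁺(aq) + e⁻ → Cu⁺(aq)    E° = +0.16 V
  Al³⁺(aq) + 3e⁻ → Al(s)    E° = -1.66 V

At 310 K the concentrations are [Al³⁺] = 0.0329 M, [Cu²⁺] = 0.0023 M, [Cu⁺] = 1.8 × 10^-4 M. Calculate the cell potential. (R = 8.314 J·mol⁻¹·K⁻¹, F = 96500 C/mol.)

1.92 V

The Cu²⁺/Cu⁺ couple has the higher reduction potential and acts as the cathode, so E°_cell = +0.16 − (-1.66) = 1.82 V.
Balancing electrons gives n = 3; the reaction quotient is Q = [Al³⁺]·[Cu⁺]^3/[Cu²⁺]^3 = 1.58 × 10^-5.
E = E° − (RT/nF) ln Q = 1.82 − (8.314×310)/(3×96500) × (-11.057) = 1.820 + 0.098 = 1.918 V.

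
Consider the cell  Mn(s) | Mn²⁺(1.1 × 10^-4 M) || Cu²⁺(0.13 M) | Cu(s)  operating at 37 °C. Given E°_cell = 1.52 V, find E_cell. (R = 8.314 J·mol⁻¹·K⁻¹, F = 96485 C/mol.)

1.61 V

Balancing electrons gives n = 2; the reaction quotient is Q = [Mn²⁺]/[Cu²⁺] = 8.46 × 10^-4.
E = E° − (RT/nF) ln Q = 1.52 − (8.314×310)/(2×96485) × (-7.075) = 1.520 + 0.094 = 1.614 V.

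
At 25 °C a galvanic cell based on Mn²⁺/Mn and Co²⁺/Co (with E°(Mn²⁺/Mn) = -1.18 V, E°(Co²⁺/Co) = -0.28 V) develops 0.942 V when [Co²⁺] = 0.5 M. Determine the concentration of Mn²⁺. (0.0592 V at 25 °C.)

From the Nernst equation, log Q = n(E° − E)/0.0592 = 2(0.90 − 0.942)/0.0592 = -1.419, so Q = 0.0381.
With Q = [Mn²⁺]/[Co²⁺] and the known concentrations, [Mn²⁺] in the numerator gives [Mn²⁺] = 0.019 M.

0.019 M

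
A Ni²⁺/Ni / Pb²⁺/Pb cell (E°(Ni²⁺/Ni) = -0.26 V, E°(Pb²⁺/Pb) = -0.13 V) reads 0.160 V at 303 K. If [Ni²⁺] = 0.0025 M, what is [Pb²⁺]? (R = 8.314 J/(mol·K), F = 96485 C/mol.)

0.025 M

From the Nernst equation, ln Q = nF(E° − E)/RT = 2×96485×(0.13 − 0.160)/(8.314×303) = -2.298, so Q = 0.100.
With Q = [Ni²⁺]/[Pb²⁺] and the known concentrations, [Pb²⁺] in the denominator gives [Pb²⁺] = 0.025 M.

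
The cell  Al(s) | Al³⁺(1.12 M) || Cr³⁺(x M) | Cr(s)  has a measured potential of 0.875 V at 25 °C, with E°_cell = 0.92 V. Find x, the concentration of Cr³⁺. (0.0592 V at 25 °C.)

0.0059 M

From the Nernst equation, log Q = n(E° − E)/0.0592 = 3(0.92 − 0.875)/0.0592 = 2.280, so Q = 191.
With Q = [Al³⁺]/[Cr³⁺] and the known concentrations, [Cr³⁺] in the denominator gives [Cr³⁺] = 0.0059 M.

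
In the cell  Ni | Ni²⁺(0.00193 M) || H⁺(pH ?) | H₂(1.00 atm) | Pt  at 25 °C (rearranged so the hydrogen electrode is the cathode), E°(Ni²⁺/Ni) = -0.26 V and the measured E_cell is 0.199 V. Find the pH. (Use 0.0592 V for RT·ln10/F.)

pH = 2.39

E°_cell = 0.26 V and n = 2.
log Q = n(E° − E)/0.0592 = 2×(0.26 − 0.199)/0.0592 = 2.061.
With Q = [Ni²⁺]·P(H₂) / [H⁺]^2, solving for [H⁺] gives log[H⁺] = -2.388, so pH = 2.39.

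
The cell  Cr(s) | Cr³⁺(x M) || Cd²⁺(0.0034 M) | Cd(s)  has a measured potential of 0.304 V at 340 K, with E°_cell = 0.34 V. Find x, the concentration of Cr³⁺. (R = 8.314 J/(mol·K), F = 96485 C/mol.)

From the Nernst equation, ln Q = nF(E° − E)/RT = 6×96485×(0.34 − 0.304)/(8.314×340) = 7.373, so Q = 1590.
With Q = [Cr³⁺]^2/[Cd²⁺]^3 and the known concentrations, [Cr³⁺]^2 in the numerator gives [Cr³⁺] = 0.0079 M.

0.0079 M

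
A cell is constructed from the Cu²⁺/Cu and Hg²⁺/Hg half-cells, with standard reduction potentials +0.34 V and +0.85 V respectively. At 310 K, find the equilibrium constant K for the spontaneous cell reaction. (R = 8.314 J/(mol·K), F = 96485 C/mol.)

3.8 × 10^16

E°_cell = +0.85 − (+0.34) = 0.51 V, with n = 2 electrons transferred.
At equilibrium E = 0, so the Nernst equation gives ln K = nFE°/RT = (2)(96485)(0.51)/((8.314)(310)) = 38.18.
K = e^38.18 = 3.8 × 10^16.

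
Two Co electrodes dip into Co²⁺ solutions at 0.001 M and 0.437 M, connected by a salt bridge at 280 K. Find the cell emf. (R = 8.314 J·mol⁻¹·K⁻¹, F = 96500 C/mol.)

Both half-cells are Co²⁺/Co, so E°_cell = 0. The concentrated side is the cathode; the cell reaction moves Co²⁺ from high to low concentration with n = 2.
Q = [Co²⁺]_dilute/[Co²⁺]_conc = 0.001/0.437 = 0.00229.
E = 0 − (RT/nF) ln Q = −((8.314×280)/(2×96500))(-6.080) = 0.0733 V.

0.073 V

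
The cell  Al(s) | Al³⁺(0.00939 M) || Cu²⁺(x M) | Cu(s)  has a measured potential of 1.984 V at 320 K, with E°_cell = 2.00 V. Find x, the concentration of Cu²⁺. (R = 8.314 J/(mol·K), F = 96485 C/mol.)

0.014 M

From the Nernst equation, ln Q = nF(E° − E)/RT = 6×96485×(2.00 − 1.984)/(8.314×320) = 3.482, so Q = 32.5.
With Q = [Al³⁺]^2/[Cu²⁺]^3 and the known concentrations, [Cu²⁺]^3 in the denominator gives [Cu²⁺] = 0.014 M.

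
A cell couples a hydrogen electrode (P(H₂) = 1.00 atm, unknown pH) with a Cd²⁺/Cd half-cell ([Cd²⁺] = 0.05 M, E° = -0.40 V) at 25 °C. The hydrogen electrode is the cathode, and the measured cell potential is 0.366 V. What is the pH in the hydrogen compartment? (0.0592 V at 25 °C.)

pH = 1.22

E°_cell = 0.40 V and n = 2.
log Q = n(E° − E)/0.0592 = 2×(0.40 − 0.366)/0.0592 = 1.149.
With Q = [Cd²⁺]·P(H₂) / [H⁺]^2, solving for [H⁺] gives log[H⁺] = -1.225, so pH = 1.22.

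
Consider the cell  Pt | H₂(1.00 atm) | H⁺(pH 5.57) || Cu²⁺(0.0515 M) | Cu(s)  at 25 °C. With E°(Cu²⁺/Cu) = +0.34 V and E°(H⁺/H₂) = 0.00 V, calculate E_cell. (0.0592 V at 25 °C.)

The Cu²⁺/Cu couple is the cathode, so E°_cell = 0.34 V; n = 2.
[H⁺] = 10^(−5.57) = 2.7 × 10^-6 M, and Q = [H⁺]^2 / ([Cu²⁺]·P(H₂)) = 1.41 × 10^-10.
E = E° − (0.0592/2) log Q = 0.34 − (0.0592/2)(-9.852) = 0.632 V.

0.63 V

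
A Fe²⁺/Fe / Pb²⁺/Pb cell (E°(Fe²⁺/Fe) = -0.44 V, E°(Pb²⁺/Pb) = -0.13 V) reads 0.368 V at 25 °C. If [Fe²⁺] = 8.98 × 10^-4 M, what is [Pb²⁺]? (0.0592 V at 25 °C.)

0.082 M

From the Nernst equation, log Q = n(E° − E)/0.0592 = 2(0.31 − 0.368)/0.0592 = -1.959, so Q = 0.0110.
With Q = [Fe²⁺]/[Pb²⁺] and the known concentrations, [Pb²⁺] in the denominator gives [Pb²⁺] = 0.082 M.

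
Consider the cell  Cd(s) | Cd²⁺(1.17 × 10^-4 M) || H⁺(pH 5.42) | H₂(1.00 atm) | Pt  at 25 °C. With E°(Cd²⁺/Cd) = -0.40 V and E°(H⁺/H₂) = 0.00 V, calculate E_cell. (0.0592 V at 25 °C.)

The hydrogen couple is the cathode, so E°_cell = 0.40 V; n = 2.
[H⁺] = 10^(−5.42) = 3.8 × 10^-6 M, and Q = [Cd²⁺]·P(H₂) / [H⁺]^2 = 8.09 × 10^6.
E = E° − (0.0592/2) log Q = 0.40 − (0.0592/2)(6.908) = 0.196 V.

0.20 V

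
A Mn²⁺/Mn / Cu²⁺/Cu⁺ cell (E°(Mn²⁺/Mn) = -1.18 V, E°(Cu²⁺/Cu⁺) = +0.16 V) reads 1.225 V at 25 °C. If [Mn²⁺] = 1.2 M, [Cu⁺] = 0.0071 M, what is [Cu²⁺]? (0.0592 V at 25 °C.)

From the Nernst equation, log Q = n(E° − E)/0.0592 = 2(1.34 − 1.225)/0.0592 = 3.885, so Q = 7680.
With Q = [Mn²⁺]·[Cu⁺]^2/[Cu²⁺]^2 and the known concentrations, [Cu²⁺]^2 in the denominator gives [Cu²⁺] = 8.9 × 10^-5 M.

8.9 × 10^-5 M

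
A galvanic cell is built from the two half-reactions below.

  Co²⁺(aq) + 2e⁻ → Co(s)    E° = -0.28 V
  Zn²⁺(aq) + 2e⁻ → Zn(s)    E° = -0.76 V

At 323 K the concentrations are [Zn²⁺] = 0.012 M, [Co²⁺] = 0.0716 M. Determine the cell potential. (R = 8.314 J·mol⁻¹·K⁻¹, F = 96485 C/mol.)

The Co²⁺/Co couple has the higher reduction potential and acts as the cathode, so E°_cell = -0.28 − (-0.76) = 0.48 V.
Balancing electrons gives n = 2; the reaction quotient is Q = [Zn²⁺]/[Co²⁺] = 0.168.
E = E° − (RT/nF) ln Q = 0.48 − (8.314×323)/(2×96485) × (-1.786) = 0.480 + 0.025 = 0.505 V.

0.505 V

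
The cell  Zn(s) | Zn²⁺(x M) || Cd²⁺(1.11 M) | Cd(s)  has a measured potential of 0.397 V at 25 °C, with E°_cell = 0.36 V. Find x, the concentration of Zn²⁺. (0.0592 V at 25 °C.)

From the Nernst equation, log Q = n(E° − E)/0.0592 = 2(0.36 − 0.397)/0.0592 = -1.250, so Q = 0.0562.
With Q = [Zn²⁺]/[Cd²⁺] and the known concentrations, [Zn²⁺] in the numerator gives [Zn²⁺] = 0.062 M.

0.062 M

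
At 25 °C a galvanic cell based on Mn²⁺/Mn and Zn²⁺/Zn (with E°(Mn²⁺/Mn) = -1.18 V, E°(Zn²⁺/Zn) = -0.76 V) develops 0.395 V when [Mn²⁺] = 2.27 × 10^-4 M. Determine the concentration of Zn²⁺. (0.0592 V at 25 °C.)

3.2 × 10^-5 M

From the Nernst equation, log Q = n(E° − E)/0.0592 = 2(0.42 − 0.395)/0.0592 = 0.845, so Q = 6.99.
With Q = [Mn²⁺]/[Zn²⁺] and the known concentrations, [Zn²⁺] in the denominator gives [Zn²⁺] = 3.2 × 10^-5 M.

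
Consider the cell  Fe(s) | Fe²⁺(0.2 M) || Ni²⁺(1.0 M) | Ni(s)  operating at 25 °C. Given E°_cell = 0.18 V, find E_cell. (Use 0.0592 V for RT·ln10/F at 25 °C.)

0.201 V

Balancing electrons gives n = 2; the reaction quotient is Q = [Fe²⁺]/[Ni²⁺] = 0.200.
At 25 °C, E = E° − (0.0592/n) log Q = 0.18 − (0.0592/2)(-0.699) = 0.180 + 0.021 = 0.201 V.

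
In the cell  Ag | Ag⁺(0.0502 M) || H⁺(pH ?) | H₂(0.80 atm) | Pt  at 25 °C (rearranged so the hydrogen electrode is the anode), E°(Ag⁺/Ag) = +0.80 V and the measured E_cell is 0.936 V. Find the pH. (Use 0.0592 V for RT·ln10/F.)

pH = 3.65

E°_cell = 0.80 V and n = 2.
log Q = n(E° − E)/0.0592 = 2×(0.80 − 0.936)/0.0592 = -4.595.
With Q = [H⁺]^2 / ([Ag⁺]^2·P(H₂)), solving for [H⁺] gives log[H⁺] = -3.645, so pH = 3.65.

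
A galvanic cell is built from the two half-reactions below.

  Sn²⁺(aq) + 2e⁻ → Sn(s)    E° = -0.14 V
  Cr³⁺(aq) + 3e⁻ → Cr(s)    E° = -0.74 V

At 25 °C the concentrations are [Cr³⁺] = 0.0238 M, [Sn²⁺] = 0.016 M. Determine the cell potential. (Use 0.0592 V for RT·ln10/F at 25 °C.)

The Sn²⁺/Sn couple has the higher reduction potential and acts as the cathode, so E°_cell = -0.14 − (-0.74) = 0.60 V.
Balancing electrons gives n = 6; the reaction quotient is Q = [Cr³⁺]^2/[Sn²⁺]^3 = 138.
At 25 °C, E = E° − (0.0592/n) log Q = 0.60 − (0.0592/6)(2.141) = 0.600 − 0.021 = 0.579 V.

0.579 V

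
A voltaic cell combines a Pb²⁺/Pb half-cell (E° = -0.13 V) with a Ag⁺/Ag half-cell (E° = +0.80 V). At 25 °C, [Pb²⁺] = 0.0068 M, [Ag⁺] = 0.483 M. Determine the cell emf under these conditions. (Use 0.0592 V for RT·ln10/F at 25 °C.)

0.975 V

The Ag⁺/Ag couple has the higher reduction potential and acts as the cathode, so E°_cell = +0.80 − (-0.13) = 0.93 V.
Balancing electrons gives n = 2; the reaction quotient is Q = [Pb²⁺]/[Ag⁺]^2 = 0.0291.
At 25 °C, E = E° − (0.0592/n) log Q = 0.93 − (0.0592/2)(-1.535) = 0.930 + 0.045 = 0.975 V.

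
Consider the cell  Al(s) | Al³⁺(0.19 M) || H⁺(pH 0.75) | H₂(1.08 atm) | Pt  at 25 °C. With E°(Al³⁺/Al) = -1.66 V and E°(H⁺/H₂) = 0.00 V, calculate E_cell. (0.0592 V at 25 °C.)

1.63 V

The hydrogen couple is the cathode, so E°_cell = 1.66 V; n = 6.
[H⁺] = 10^(−0.75) = 0.18 M, and Q = [Al³⁺]^2·P(H₂)^3 / [H⁺]^6 = 1440.
E = E° − (0.0592/6) log Q = 1.66 − (0.0592/6)(3.158) = 1.629 V.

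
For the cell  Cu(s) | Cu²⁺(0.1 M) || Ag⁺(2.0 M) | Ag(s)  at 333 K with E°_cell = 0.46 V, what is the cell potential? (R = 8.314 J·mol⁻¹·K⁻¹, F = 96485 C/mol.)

Balancing electrons gives n = 2; the reaction quotient is Q = [Cu²⁺]/[Ag⁺]^2 = 0.0250.
E = E° − (RT/nF) ln Q = 0.46 − (8.314×333)/(2×96485) × (-3.689) = 0.460 + 0.053 = 0.513 V.

0.513 V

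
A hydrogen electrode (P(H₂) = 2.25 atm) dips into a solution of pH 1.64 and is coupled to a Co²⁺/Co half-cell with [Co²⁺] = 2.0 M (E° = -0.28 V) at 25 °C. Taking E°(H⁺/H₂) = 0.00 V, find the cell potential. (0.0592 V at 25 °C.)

The hydrogen couple is the cathode, so E°_cell = 0.28 V; n = 2.
[H⁺] = 10^(−1.64) = 0.023 M, and Q = [Co²⁺]·P(H₂) / [H⁺]^2 = 8570.
E = E° − (0.0592/2) log Q = 0.28 − (0.0592/2)(3.933) = 0.164 V.

0.16 V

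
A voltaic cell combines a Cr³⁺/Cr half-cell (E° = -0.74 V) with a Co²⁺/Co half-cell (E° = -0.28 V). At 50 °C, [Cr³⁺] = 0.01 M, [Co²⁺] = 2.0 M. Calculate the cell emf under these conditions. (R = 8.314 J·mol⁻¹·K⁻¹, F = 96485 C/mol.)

0.512 V

The Co²⁺/Co couple has the higher reduction potential and acts as the cathode, so E°_cell = -0.28 − (-0.74) = 0.46 V.
Balancing electrons gives n = 6; the reaction quotient is Q = [Cr³⁺]^2/[Co²⁺]^3 = 1.25 × 10^-5.
E = E° − (RT/nF) ln Q = 0.46 − (8.314×323)/(6×96485) × (-11.290) = 0.460 + 0.052 = 0.512 V.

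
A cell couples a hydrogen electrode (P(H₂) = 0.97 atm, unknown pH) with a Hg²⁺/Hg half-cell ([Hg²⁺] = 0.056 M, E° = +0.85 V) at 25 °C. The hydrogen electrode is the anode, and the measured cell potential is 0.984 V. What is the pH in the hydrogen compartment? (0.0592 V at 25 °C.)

pH = 2.90

E°_cell = 0.85 V and n = 2.
log Q = n(E° − E)/0.0592 = 2×(0.85 − 0.984)/0.0592 = -4.527.
With Q = [H⁺]^2 / ([Hg²⁺]·P(H₂)), solving for [H⁺] gives log[H⁺] = -2.896, so pH = 2.90.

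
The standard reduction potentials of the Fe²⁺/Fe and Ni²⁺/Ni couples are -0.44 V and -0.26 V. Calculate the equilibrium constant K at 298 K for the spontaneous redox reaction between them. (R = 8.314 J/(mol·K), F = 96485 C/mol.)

E°_cell = -0.26 − (-0.44) = 0.18 V, with n = 2 electrons transferred.
At equilibrium E = 0, so the Nernst equation gives ln K = nFE°/RT = (2)(96485)(0.18)/((8.314)(298)) = 14.02.
K = e^14.02 = 1.2 × 10^6.

1.2 × 10^6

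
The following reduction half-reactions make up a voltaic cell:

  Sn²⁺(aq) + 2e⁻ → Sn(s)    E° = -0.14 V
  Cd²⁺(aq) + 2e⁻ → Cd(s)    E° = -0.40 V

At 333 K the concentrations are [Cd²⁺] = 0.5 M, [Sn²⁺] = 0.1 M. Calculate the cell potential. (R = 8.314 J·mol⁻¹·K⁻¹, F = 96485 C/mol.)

0.237 V

The Sn²⁺/Sn couple has the higher reduction potential and acts as the cathode, so E°_cell = -0.14 − (-0.40) = 0.26 V.
Balancing electrons gives n = 2; the reaction quotient is Q = [Cd²⁺]/[Sn²⁺] = 5.00.
E = E° − (RT/nF) ln Q = 0.26 − (8.314×333)/(2×96485) × (1.609) = 0.260 − 0.023 = 0.237 V.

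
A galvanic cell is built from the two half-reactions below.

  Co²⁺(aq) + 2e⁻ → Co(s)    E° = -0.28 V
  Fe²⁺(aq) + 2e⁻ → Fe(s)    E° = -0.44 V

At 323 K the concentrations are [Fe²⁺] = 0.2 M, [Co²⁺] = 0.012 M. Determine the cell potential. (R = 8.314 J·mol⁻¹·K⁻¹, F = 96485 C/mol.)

The Co²⁺/Co couple has the higher reduction potential and acts as the cathode, so E°_cell = -0.28 − (-0.44) = 0.16 V.
Balancing electrons gives n = 2; the reaction quotient is Q = [Fe²⁺]/[Co²⁺] = 16.7.
E = E° − (RT/nF) ln Q = 0.16 − (8.314×323)/(2×96485) × (2.813) = 0.160 − 0.039 = 0.121 V.

0.121 V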